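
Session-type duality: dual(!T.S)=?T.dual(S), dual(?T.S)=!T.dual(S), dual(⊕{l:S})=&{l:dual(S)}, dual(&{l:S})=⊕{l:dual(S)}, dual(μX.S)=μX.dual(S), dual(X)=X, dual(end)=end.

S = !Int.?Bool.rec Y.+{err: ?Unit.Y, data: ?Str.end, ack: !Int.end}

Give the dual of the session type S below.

?Int.!Bool.rec Y.&{err: !Unit.Y, data: !Str.end, ack: ?Int.end}

!Int ↦ ?Int
  ?Bool ↦ !Bool
    rec Y ↦ rec Y  (μ self-dual)
      +{err,data,ack} ↦ &{err,data,ack}  (select→offer)
        • err:
          ?Unit ↦ !Unit
            Y ↦ Y
        • data:
          ?Str ↦ !Str
            end ↦ end
        • ack:
          !Int ↦ ?Int
            end ↦ end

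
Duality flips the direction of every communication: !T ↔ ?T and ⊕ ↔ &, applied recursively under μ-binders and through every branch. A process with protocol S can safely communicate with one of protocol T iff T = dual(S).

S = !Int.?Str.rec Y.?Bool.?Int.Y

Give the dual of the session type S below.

!Int → ?Int
  ?Str → !Str
    rec Y → rec Y  (rec unchanged)
      ?Bool → !Bool
        ?Int → !Int
          Y self-dual

?Int.!Str.rec Y.!Bool.!Int.Y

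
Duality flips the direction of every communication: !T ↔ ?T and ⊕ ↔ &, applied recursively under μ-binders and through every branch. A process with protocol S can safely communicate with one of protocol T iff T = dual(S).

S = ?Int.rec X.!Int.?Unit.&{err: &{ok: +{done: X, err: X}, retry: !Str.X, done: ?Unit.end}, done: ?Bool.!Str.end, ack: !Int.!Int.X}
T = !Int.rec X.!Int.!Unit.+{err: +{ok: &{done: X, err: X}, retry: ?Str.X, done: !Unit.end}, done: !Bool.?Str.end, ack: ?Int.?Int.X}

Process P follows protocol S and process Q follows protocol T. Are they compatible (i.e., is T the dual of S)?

?Int | !Int  ok
  rec X | rec X  ok (rec unchanged)
    !Int | !Int  ✗ same direction on both sides — not dual

NO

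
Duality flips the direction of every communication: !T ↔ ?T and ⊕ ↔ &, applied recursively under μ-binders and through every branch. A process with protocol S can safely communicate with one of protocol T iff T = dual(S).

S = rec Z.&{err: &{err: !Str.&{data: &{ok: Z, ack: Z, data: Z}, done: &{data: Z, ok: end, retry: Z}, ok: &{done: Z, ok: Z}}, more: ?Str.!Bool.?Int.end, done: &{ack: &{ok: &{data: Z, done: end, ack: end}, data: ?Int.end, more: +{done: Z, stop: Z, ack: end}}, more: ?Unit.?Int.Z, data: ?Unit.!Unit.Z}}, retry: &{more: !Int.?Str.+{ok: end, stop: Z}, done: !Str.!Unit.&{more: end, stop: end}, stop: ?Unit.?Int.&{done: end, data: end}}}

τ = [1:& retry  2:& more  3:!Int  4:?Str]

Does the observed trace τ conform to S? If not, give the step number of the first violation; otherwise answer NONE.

@1 & retry  ok  state: &{more: !Int.?Str.+{ok: end, stop: rec Z.…}, done: !Str.!Unit.&{more: end, stop: end}, stop: ?Unit.?Int.&{done: end, data: end}}
@2 & more  ok  state: !Int.?Str.+{ok: end, stop: rec Z.…}
@3 !Int  ok  state: ?Str.+{ok: end, stop: rec Z.…}
@4 ?Str  ok  state: +{ok: end, stop: rec Z.…}
τ conforms to S (length 4)

NONE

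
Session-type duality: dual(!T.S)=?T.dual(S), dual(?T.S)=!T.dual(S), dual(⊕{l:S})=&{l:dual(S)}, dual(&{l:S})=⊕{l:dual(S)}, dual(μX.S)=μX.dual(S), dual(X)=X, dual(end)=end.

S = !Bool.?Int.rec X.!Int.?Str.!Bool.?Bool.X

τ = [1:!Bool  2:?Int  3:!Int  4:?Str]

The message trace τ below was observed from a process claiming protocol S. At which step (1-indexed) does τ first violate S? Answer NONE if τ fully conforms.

NONE

@1 !Bool  ok  cont: ?Int.rec X.…
@2 ?Int  ok  cont: rec X.…
@3 !Int  ok  cont: ?Str.!Bool.?Bool.rec X.…
@4 ?Str  ok  cont: !Bool.?Bool.rec X.…
all 4 steps conform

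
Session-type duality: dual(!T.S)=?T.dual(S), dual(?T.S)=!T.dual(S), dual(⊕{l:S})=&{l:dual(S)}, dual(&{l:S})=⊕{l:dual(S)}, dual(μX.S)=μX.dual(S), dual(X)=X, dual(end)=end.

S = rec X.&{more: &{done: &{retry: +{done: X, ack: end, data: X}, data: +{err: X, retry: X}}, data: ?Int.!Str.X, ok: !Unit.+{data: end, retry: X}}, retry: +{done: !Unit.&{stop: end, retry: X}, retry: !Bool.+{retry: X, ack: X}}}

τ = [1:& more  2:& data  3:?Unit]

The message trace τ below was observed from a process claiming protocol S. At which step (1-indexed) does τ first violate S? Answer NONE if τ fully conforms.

@1 & more  ✓  residual = &{done: &{retry: +{done: rec X.…, ack: end, data: rec X.…}, data: +{err: rec X.…, retry: rec X.…}}, data: ?Int.!Str.rec X.…, ok: !Unit.+{data: end, retry: rec X.…}}
@2 & data  ✓  residual = ?Int.!Str.rec X.…
@3 got ?Unit, protocol expects ?Int  ✗

3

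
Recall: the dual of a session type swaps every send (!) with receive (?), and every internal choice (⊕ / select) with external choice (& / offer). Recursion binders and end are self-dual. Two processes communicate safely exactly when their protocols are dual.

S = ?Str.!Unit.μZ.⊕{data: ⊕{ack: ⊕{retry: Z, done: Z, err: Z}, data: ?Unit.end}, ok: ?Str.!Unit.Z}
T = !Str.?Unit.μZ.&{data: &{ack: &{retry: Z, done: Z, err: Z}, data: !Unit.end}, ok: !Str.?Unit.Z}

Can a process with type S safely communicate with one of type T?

?Str | !Str  match
  !Unit | ?Unit  match
    μZ | μZ  match (rec unchanged)
      ⊕{data,ok} | &{data,ok}  match labels match
        • data:
          ⊕{ack,data} | &{ack,data}  match labels match
            • ack:
              ⊕{retry,done,err} | &{retry,done,err}  match labels match
                • retry:
                  Z | Z  match
                • done:
                  Z | Z  match
                • err:
                  Z | Z  match
            • data:
              ?Unit | !Unit  match
                end | end  match
        • ok:
          ?Str | !Str  match
            !Unit | ?Unit  match
              Z | Z  match

YES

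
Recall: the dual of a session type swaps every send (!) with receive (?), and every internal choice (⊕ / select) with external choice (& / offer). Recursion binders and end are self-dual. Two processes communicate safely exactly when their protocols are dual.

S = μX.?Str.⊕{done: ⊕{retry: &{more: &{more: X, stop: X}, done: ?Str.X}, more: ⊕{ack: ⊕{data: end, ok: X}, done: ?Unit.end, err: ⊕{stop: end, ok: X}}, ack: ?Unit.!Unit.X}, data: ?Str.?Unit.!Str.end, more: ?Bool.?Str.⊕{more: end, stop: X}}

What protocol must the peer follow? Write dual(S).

μX = μX  (binder kept)
  ?Str = !Str
    ⊕{done,data,more} = &{done,data,more}  (internal→external)
      • done:
        ⊕{retry,more,ack} = &{retry,more,ack}  (internal→external)
          • retry:
            &{more,done} = ⊕{more,done}  (&→⊕)
              • more:
                &{more,stop} = ⊕{more,stop}  (&→⊕)
                  • more:
                    dual(X) = X
                  • stop:
                    dual(X) = X
              • done:
                ?Str = !Str
                  dual(X) = X
          • more:
            ⊕{ack,done,err} = &{ack,done,err}  (internal→external)
              • ack:
                ⊕{data,ok} = &{data,ok}  (internal→external)
                  • data:
                    dual(end) = end
                  • ok:
                    dual(X) = X
              • done:
                ?Unit = !Unit
                  dual(end) = end
              • err:
                ⊕{stop,ok} = &{stop,ok}  (internal→external)
                  • stop:
                    dual(end) = end
                  • ok:
                    dual(X) = X
          • ack:
            ?Unit = !Unit
              !Unit = ?Unit
                dual(X) = X
      • data:
        ?Str = !Str
          ?Unit = !Unit
            !Str = ?Str
              dual(end) = end
      • more:
        ?Bool = !Bool
          ?Str = !Str
            ⊕{more,stop} = &{more,stop}  (internal→external)
              • more:
                dual(end) = end
              • stop:
                dual(X) = X

μX.!Str.&{done: &{retry: ⊕{more: ⊕{more: X, stop: X}, done: !Str.X}, more: &{ack: &{data: end, ok: X}, done: !Unit.end, err: &{stop: end, ok: X}}, ack: !Unit.?Unit.X}, data: !Str.!Unit.?Str.end, more: !Bool.!Str.&{more: end, stop: X}}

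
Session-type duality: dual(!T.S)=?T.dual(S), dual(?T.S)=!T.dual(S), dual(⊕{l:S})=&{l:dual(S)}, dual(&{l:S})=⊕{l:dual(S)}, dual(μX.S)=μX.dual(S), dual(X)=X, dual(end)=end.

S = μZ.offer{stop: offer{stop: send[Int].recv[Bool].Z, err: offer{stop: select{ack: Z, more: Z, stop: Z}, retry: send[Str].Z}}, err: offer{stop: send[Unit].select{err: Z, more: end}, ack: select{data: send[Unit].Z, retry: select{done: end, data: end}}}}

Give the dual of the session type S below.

μZ.select{stop: select{stop: recv[Int].send[Bool].Z, err: select{stop: offer{ack: Z, more: Z, stop: Z}, retry: recv[Str].Z}}, err: select{stop: recv[Unit].offer{err: Z, more: end}, ack: offer{data: recv[Unit].Z, retry: offer{done: end, data: end}}}}

μZ = μZ  (μ self-dual)
  offer{stop,err} = select{stop,err}  (offer→select)
    case stop:
      offer{stop,err} = select{stop,err}  (offer→select)
        case stop:
          send[Int] = recv[Int]
            recv[Bool] = send[Bool]
              dual(Z) = Z
        case err:
          offer{stop,retry} = select{stop,retry}  (offer→select)
            case stop:
              select{ack,more,stop} = offer{ack,more,stop}  (select→offer)
                case ack:
                  dual(Z) = Z
                case more:
                  dual(Z) = Z
                case stop:
                  dual(Z) = Z
            case retry:
              send[Str] = recv[Str]
                dual(Z) = Z
    case err:
      offer{stop,ack} = select{stop,ack}  (offer→select)
        case stop:
          send[Unit] = recv[Unit]
            select{err,more} = offer{err,more}  (select→offer)
              case err:
                dual(Z) = Z
              case more:
                dual(end) = end
        case ack:
          select{data,retry} = offer{data,retry}  (select→offer)
            case data:
              send[Unit] = recv[Unit]
                dual(Z) = Z
            case retry:
              select{done,data} = offer{done,data}  (select→offer)
                case done:
                  dual(end) = end
                case data:
                  dual(end) = end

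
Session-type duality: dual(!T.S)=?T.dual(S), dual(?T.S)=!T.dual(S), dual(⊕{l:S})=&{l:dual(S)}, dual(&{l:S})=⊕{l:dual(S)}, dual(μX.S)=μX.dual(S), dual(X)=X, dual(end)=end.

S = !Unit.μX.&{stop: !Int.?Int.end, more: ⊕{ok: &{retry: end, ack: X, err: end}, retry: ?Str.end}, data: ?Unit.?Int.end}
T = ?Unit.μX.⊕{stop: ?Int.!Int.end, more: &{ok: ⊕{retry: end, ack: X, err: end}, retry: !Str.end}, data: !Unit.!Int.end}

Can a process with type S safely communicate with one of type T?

!Unit vs ?Unit  ✓
  μX vs μX  ✓ (rec unchanged)
    &{stop,more,data} vs ⊕{stop,more,data}  ✓ same labels
      case stop:
        !Int vs ?Int  ✓
          ?Int vs !Int  ✓
            end vs end  ✓
      case more:
        ⊕{ok,retry} vs &{ok,retry}  ✓ same labels
          case ok:
            &{retry,ack,err} vs ⊕{retry,ack,err}  ✓ same labels
              case retry:
                end vs end  ✓
              case ack:
                X vs X  ✓
              case err:
                end vs end  ✓
          case retry:
            ?Str vs !Str  ✓
              end vs end  ✓
      case data:
        ?Unit vs !Unit  ✓
          ?Int vs !Int  ✓
            end vs end  ✓

YES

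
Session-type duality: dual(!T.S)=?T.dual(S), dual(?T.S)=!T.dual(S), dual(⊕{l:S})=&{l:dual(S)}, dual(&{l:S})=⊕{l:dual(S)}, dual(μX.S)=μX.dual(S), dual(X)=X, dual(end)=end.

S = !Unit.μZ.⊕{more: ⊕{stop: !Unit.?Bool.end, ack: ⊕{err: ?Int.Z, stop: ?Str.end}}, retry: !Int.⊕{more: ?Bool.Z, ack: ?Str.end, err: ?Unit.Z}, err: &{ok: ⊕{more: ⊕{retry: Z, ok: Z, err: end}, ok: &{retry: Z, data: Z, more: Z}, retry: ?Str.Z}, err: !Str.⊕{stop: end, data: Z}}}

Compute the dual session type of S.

!Unit = ?Unit
  μZ = μZ  (binder kept)
    ⊕{more,retry,err} = &{more,retry,err}  (⊕→&)
      • more:
        ⊕{stop,ack} = &{stop,ack}  (⊕→&)
          • stop:
            !Unit = ?Unit
              ?Bool = !Bool
                end ↦ end
          • ack:
            ⊕{err,stop} = &{err,stop}  (⊕→&)
              • err:
                ?Int = !Int
                  Z ↦ Z
              • stop:
                ?Str = !Str
                  end ↦ end
      • retry:
        !Int = ?Int
          ⊕{more,ack,err} = &{more,ack,err}  (⊕→&)
            • more:
              ?Bool = !Bool
                Z ↦ Z
            • ack:
              ?Str = !Str
                end ↦ end
            • err:
              ?Unit = !Unit
                Z ↦ Z
      • err:
        &{ok,err} = ⊕{ok,err}  (&→⊕)
          • ok:
            ⊕{more,ok,retry} = &{more,ok,retry}  (⊕→&)
              • more:
                ⊕{retry,ok,err} = &{retry,ok,err}  (⊕→&)
                  • retry:
                    Z ↦ Z
                  • ok:
                    Z ↦ Z
                  • err:
                    end ↦ end
              • ok:
                &{retry,data,more} = ⊕{retry,data,more}  (&→⊕)
                  • retry:
                    Z ↦ Z
                  • data:
                    Z ↦ Z
                  • more:
                    Z ↦ Z
              • retry:
                ?Str = !Str
                  Z ↦ Z
          • err:
            !Str = ?Str
              ⊕{stop,data} = &{stop,data}  (⊕→&)
                • stop:
                  end ↦ end
                • data:
                  Z ↦ Z

?Unit.μZ.&{more: &{stop: ?Unit.!Bool.end, ack: &{err: !Int.Z, stop: !Str.end}}, retry: ?Int.&{more: !Bool.Z, ack: !Str.end, err: !Unit.Z}, err: ⊕{ok: &{more: &{retry: Z, ok: Z, err: end}, ok: ⊕{retry: Z, data: Z, more: Z}, retry: !Str.Z}, err: ?Str.&{stop: end, data: Z}}}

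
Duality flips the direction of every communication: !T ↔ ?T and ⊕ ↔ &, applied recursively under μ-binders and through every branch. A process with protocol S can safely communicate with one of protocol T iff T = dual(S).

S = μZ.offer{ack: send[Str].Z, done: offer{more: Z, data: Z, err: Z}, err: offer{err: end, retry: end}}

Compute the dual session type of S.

μZ ↦ μZ  (rec unchanged)
  offer{ack,done,err} ↦ select{ack,done,err}  (&→⊕)
    [ack]
      send[Str] ↦ recv[Str]
        Z self-dual
    [done]
      offer{more,data,err} ↦ select{more,data,err}  (&→⊕)
        [more]
          Z self-dual
        [data]
          Z self-dual
        [err]
          Z self-dual
    [err]
      offer{err,retry} ↦ select{err,retry}  (&→⊕)
        [err]
          end self-dual
        [retry]
          end self-dual

μZ.select{ack: recv[Str].Z, done: select{more: Z, data: Z, err: Z}, err: select{err: end, retry: end}}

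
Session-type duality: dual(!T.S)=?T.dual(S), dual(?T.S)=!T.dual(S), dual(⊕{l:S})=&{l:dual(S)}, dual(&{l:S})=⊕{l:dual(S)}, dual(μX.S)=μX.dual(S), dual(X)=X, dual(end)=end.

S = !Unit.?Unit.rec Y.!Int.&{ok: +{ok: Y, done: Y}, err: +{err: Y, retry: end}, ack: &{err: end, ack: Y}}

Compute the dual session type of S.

!Unit = ?Unit
  ?Unit = !Unit
    rec Y = rec Y  (rec unchanged)
      !Int = ?Int
        &{ok,err,ack} = +{ok,err,ack}  (offer→select)
          case ok:
            +{ok,done} = &{ok,done}  (internal→external)
              case ok:
                Y self-dual
              case done:
                Y self-dual
          case err:
            +{err,retry} = &{err,retry}  (internal→external)
              case err:
                Y self-dual
              case retry:
                end self-dual
          case ack:
            &{err,ack} = +{err,ack}  (offer→select)
              case err:
                end self-dual
              case ack:
                Y self-dual

?Unit.!Unit.rec Y.?Int.+{ok: &{ok: Y, done: Y}, err: &{err: Y, retry: end}, ack: +{err: end, ack: Y}}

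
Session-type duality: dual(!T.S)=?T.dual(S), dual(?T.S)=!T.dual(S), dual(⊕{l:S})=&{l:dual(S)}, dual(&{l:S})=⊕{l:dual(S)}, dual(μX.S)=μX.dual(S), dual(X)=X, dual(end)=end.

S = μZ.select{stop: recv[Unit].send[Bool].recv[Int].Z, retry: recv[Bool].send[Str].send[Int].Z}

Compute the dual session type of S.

μZ → μZ  (binder kept)
  select{stop,retry} → offer{stop,retry}  (⊕→&)
    case stop:
      recv[Unit] → send[Unit]
        send[Bool] → recv[Bool]
          recv[Int] → send[Int]
            dual(Z) = Z
    case retry:
      recv[Bool] → send[Bool]
        send[Str] → recv[Str]
          send[Int] → recv[Int]
            dual(Z) = Z

μZ.offer{stop: send[Unit].recv[Bool].send[Int].Z, retry: send[Bool].recv[Str].recv[Int].Z}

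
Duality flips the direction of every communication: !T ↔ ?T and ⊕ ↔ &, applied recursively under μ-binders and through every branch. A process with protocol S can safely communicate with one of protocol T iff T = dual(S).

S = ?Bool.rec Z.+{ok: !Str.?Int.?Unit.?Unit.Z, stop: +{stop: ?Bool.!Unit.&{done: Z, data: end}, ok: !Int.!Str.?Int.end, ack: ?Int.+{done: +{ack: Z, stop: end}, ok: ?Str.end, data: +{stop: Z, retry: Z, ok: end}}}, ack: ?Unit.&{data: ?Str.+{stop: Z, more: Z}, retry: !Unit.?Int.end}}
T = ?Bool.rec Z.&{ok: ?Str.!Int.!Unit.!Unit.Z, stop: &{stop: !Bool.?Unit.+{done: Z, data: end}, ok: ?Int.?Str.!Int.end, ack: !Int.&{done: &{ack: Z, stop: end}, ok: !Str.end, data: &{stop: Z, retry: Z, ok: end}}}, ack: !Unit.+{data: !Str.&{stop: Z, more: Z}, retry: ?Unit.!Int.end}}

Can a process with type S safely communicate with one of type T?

NO

?Bool | ?Bool  ✗ same direction on both sides — not dual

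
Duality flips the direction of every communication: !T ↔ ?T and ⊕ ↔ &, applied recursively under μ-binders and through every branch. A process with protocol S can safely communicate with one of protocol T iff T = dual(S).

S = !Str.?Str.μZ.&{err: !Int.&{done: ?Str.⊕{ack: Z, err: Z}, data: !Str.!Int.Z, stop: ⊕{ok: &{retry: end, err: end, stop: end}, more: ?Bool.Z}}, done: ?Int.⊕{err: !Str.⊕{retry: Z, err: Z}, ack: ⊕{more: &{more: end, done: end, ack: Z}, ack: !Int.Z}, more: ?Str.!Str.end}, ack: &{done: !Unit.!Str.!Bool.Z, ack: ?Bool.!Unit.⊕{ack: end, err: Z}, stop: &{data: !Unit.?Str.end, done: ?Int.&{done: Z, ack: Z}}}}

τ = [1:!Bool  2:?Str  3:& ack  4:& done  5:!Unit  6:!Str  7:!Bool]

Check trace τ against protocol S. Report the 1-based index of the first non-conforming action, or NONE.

1

@1 got !Bool, protocol expects !Str  ✗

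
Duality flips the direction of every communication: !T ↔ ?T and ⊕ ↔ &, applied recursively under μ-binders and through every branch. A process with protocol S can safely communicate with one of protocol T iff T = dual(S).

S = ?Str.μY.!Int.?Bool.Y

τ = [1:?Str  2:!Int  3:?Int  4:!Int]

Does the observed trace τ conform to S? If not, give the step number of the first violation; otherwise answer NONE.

3

[1] ?Str  ✓  now at μY.…
[2] !Int  ✓  now at ?Bool.μY.…
[3] got ?Int, protocol expects ?Bool  ✗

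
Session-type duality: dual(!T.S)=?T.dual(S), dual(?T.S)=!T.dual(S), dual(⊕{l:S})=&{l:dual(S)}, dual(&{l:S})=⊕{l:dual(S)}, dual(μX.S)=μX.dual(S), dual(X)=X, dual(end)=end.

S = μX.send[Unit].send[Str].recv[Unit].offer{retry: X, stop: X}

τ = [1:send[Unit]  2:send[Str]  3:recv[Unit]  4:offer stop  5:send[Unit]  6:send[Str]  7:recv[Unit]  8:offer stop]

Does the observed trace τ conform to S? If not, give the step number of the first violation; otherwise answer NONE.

[1] send[Unit]  match  now at send[Str].recv[Unit].offer{retry: μX.…, stop: μX.…}
[2] send[Str]  match  now at recv[Unit].offer{retry: μX.…, stop: μX.…}
[3] recv[Unit]  match  now at offer{retry: μX.…, stop: μX.…}
[4] offer stop  match  now at μX.…
[5] send[Unit]  match  now at send[Str].recv[Unit].offer{retry: μX.…, stop: μX.…}
[6] send[Str]  match  now at recv[Unit].offer{retry: μX.…, stop: μX.…}
[7] recv[Unit]  match  now at offer{retry: μX.…, stop: μX.…}
[8] offer stop  match  now at μX.…
τ conforms to S (length 8)

NONE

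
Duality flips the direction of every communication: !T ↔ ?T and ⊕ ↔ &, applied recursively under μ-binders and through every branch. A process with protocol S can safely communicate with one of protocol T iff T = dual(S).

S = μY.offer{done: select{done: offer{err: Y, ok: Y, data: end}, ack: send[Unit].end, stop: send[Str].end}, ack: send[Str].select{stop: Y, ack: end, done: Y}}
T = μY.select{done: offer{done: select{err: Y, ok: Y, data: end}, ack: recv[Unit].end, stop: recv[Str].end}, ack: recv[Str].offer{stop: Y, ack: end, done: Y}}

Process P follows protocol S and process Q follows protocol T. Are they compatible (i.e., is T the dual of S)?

μY ‖ μY  ok (μ self-dual)
  offer{done,ack} ‖ select{done,ack}  ok label sets agree
    • done:
      select{done,ack,stop} ‖ offer{done,ack,stop}  ok label sets agree
        • done:
          offer{err,ok,data} ‖ select{err,ok,data}  ok label sets agree
            • err:
              Y ‖ Y  ok
            • ok:
              Y ‖ Y  ok
            • data:
              end ‖ end  ok
        • ack:
          send[Unit] ‖ recv[Unit]  ok
            end ‖ end  ok
        • stop:
          send[Str] ‖ recv[Str]  ok
            end ‖ end  ok
    • ack:
      send[Str] ‖ recv[Str]  ok
        select{stop,ack,done} ‖ offer{stop,ack,done}  ok label sets agree
          • stop:
            Y ‖ Y  ok
          • ack:
            end ‖ end  ok
          • done:
            Y ‖ Y  ok

YES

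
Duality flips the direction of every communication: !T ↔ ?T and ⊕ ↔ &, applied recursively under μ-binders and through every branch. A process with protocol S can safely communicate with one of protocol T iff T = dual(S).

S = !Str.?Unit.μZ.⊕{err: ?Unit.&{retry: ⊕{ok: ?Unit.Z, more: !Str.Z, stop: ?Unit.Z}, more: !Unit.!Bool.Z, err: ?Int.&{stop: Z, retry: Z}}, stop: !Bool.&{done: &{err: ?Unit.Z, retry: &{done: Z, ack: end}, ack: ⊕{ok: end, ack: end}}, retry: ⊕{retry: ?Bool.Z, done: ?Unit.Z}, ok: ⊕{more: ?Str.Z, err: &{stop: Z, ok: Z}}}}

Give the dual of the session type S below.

?Str.!Unit.μZ.&{err: !Unit.⊕{retry: &{ok: !Unit.Z, more: ?Str.Z, stop: !Unit.Z}, more: ?Unit.?Bool.Z, err: !Int.⊕{stop: Z, retry: Z}}, stop: ?Bool.⊕{done: ⊕{err: !Unit.Z, retry: ⊕{done: Z, ack: end}, ack: &{ok: end, ack: end}}, retry: &{retry: !Bool.Z, done: !Unit.Z}, ok: &{more: !Str.Z, err: ⊕{stop: Z, ok: Z}}}}

!Str → ?Str
  ?Unit → !Unit
    μZ → μZ  (binder kept)
      ⊕{err,stop} → &{err,stop}  (⊕→&)
        case err:
          ?Unit → !Unit
            &{retry,more,err} → ⊕{retry,more,err}  (&→⊕)
              case retry:
                ⊕{ok,more,stop} → &{ok,more,stop}  (⊕→&)
                  case ok:
                    ?Unit → !Unit
                      Z ↦ Z
                  case more:
                    !Str → ?Str
                      Z ↦ Z
                  case stop:
                    ?Unit → !Unit
                      Z ↦ Z
              case more:
                !Unit → ?Unit
                  !Bool → ?Bool
                    Z ↦ Z
              case err:
                ?Int → !Int
                  &{stop,retry} → ⊕{stop,retry}  (&→⊕)
                    case stop:
                      Z ↦ Z
                    case retry:
                      Z ↦ Z
        case stop:
          !Bool → ?Bool
            &{done,retry,ok} → ⊕{done,retry,ok}  (&→⊕)
              case done:
                &{err,retry,ack} → ⊕{err,retry,ack}  (&→⊕)
                  case err:
                    ?Unit → !Unit
                      Z ↦ Z
                  case retry:
                    &{done,ack} → ⊕{done,ack}  (&→⊕)
                      case done:
                        Z ↦ Z
                      case ack:
                        end ↦ end
                  case ack:
                    ⊕{ok,ack} → &{ok,ack}  (⊕→&)
                      case ok:
                        end ↦ end
                      case ack:
                        end ↦ end
              case retry:
                ⊕{retry,done} → &{retry,done}  (⊕→&)
                  case retry:
                    ?Bool → !Bool
                      Z ↦ Z
                  case done:
                    ?Unit → !Unit
                      Z ↦ Z
              case ok:
                ⊕{more,err} → &{more,err}  (⊕→&)
                  case more:
                    ?Str → !Str
                      Z ↦ Z
                  case err:
                    &{stop,ok} → ⊕{stop,ok}  (&→⊕)
                      case stop:
                        Z ↦ Z
                      case ok:
                        Z ↦ Z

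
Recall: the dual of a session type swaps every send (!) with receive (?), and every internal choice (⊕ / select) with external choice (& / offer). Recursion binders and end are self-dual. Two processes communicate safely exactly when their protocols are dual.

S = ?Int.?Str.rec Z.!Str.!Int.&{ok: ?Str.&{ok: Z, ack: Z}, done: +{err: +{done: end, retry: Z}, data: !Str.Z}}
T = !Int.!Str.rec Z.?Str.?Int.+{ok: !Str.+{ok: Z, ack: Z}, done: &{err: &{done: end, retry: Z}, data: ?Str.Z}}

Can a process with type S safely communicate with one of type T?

YES

?Int | !Int  match
  ?Str | !Str  match
    rec Z | rec Z  match (binder kept)
      !Str | ?Str  match
        !Int | ?Int  match
          &{ok,done} | +{ok,done}  match labels match
            case ok:
              ?Str | !Str  match
                &{ok,ack} | +{ok,ack}  match labels match
                  case ok:
                    Z | Z  match
                  case ack:
                    Z | Z  match
            case done:
              +{err,data} | &{err,data}  match labels match
                case err:
                  +{done,retry} | &{done,retry}  match labels match
                    case done:
                      end | end  match
                    case retry:
                      Z | Z  match
                case data:
                  !Str | ?Str  match
                    Z | Z  match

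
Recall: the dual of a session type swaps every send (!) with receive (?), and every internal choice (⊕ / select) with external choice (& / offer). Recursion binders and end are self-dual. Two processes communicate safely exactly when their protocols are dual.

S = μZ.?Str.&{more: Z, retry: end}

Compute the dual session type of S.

μZ.!Str.⊕{more: Z, retry: end}

μZ ↦ μZ  (binder kept)
  ?Str ↦ !Str
    &{more,retry} ↦ ⊕{more,retry}  (external→internal)
      case more:
        Z self-dual
      case retry:
        end self-dual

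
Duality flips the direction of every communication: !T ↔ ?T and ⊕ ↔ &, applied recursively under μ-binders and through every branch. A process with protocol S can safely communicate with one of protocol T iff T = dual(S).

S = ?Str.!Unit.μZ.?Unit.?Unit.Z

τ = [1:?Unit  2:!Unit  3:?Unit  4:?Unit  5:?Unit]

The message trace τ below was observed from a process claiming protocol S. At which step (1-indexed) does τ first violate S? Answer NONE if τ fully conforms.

step 1: got ?Unit, protocol expects ?Str  ✗

1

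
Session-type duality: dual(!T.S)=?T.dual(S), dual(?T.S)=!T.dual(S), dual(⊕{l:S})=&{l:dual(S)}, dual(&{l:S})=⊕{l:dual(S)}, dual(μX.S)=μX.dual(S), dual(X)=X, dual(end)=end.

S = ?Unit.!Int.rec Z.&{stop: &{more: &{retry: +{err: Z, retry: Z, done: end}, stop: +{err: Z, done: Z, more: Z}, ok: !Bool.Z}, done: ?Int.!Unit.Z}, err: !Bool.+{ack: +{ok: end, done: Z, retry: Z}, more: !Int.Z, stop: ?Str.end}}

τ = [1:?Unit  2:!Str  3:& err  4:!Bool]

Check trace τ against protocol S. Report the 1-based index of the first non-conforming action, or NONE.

2

@1 ?Unit  ok  state: !Int.rec Z.…
@2 got !Str, protocol expects !Int  ✗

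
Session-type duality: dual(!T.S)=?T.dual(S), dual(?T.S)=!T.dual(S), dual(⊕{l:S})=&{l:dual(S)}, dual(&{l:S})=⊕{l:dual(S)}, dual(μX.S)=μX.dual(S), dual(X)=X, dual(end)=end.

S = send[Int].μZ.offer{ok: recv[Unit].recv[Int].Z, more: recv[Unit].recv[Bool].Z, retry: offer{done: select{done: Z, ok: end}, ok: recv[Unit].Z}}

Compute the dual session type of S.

recv[Int].μZ.select{ok: send[Unit].send[Int].Z, more: send[Unit].send[Bool].Z, retry: select{done: offer{done: Z, ok: end}, ok: send[Unit].Z}}

send[Int] ↦ recv[Int]
  μZ ↦ μZ  (rec unchanged)
    offer{ok,more,retry} ↦ select{ok,more,retry}  (external→internal)
      case ok:
        recv[Unit] ↦ send[Unit]
          recv[Int] ↦ send[Int]
            dual(Z) = Z
      case more:
        recv[Unit] ↦ send[Unit]
          recv[Bool] ↦ send[Bool]
            dual(Z) = Z
      case retry:
        offer{done,ok} ↦ select{done,ok}  (external→internal)
          case done:
            select{done,ok} ↦ offer{done,ok}  (⊕→&)
              case done:
                dual(Z) = Z
              case ok:
                dual(end) = end
          case ok:
            recv[Unit] ↦ send[Unit]
              dual(Z) = Z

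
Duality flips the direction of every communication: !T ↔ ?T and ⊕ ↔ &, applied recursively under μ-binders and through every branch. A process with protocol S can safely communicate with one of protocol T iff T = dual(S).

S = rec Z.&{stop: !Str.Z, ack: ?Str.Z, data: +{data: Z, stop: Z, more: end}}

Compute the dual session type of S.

rec Z = rec Z  (μ self-dual)
  &{stop,ack,data} = +{stop,ack,data}  (external→internal)
    [stop]
      !Str = ?Str
        Z self-dual
    [ack]
      ?Str = !Str
        Z self-dual
    [data]
      +{data,stop,more} = &{data,stop,more}  (select→offer)
        [data]
          Z self-dual
        [stop]
          Z self-dual
        [more]
          end self-dual

rec Z.+{stop: ?Str.Z, ack: !Str.Z, data: &{data: Z, stop: Z, more: end}}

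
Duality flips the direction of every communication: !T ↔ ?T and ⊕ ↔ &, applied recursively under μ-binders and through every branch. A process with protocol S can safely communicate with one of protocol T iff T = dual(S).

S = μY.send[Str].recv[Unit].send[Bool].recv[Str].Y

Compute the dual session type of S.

μY ↦ μY  (μ self-dual)
  send[Str] ↦ recv[Str]
    recv[Unit] ↦ send[Unit]
      send[Bool] ↦ recv[Bool]
        recv[Str] ↦ send[Str]
          dual(Y) = Y

μY.recv[Str].send[Unit].recv[Bool].send[Str].Y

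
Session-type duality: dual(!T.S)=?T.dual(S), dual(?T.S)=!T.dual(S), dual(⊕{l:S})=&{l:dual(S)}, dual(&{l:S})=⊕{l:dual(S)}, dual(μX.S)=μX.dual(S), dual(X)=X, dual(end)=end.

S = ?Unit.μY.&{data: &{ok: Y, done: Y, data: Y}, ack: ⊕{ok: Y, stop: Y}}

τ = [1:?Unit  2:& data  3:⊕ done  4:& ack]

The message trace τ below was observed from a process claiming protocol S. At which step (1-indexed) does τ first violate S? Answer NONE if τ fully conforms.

3

@1 ?Unit  ✓  now at μY.…
@2 & data  ✓  now at &{ok: μY.…, done: μY.…, data: μY.…}
@3 got ⊕ done, protocol expects & ok or & done or & data  ✗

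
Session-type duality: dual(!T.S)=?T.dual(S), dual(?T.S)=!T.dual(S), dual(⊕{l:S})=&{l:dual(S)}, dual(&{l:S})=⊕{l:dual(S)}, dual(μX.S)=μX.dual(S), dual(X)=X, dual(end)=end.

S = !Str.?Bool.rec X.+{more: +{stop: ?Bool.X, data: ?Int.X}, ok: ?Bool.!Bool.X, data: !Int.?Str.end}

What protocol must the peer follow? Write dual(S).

!Str → ?Str
  ?Bool → !Bool
    rec X → rec X  (μ self-dual)
      +{more,ok,data} → &{more,ok,data}  (internal→external)
        case more:
          +{stop,data} → &{stop,data}  (internal→external)
            case stop:
              ?Bool → !Bool
                dual(X) = X
            case data:
              ?Int → !Int
                dual(X) = X
        case ok:
          ?Bool → !Bool
            !Bool → ?Bool
              dual(X) = X
        case data:
          !Int → ?Int
            ?Str → !Str
              dual(end) = end

?Str.!Bool.rec X.&{more: &{stop: !Bool.X, data: !Int.X}, ok: !Bool.?Bool.X, data: ?Int.!Str.end}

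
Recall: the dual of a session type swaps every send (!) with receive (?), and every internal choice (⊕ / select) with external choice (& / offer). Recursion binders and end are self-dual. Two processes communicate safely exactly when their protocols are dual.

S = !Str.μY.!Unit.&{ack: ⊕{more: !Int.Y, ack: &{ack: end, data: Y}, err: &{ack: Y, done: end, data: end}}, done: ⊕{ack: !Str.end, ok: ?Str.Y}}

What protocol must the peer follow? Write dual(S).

?Str.μY.?Unit.⊕{ack: &{more: ?Int.Y, ack: ⊕{ack: end, data: Y}, err: ⊕{ack: Y, done: end, data: end}}, done: &{ack: ?Str.end, ok: !Str.Y}}

!Str = ?Str
  μY = μY  (rec unchanged)
    !Unit = ?Unit
      &{ack,done} = ⊕{ack,done}  (&→⊕)
        case ack:
          ⊕{more,ack,err} = &{more,ack,err}  (⊕→&)
            case more:
              !Int = ?Int
                Y self-dual
            case ack:
              &{ack,data} = ⊕{ack,data}  (&→⊕)
                case ack:
                  end self-dual
                case data:
                  Y self-dual
            case err:
              &{ack,done,data} = ⊕{ack,done,data}  (&→⊕)
                case ack:
                  Y self-dual
                case done:
                  end self-dual
                case data:
                  end self-dual
        case done:
          ⊕{ack,ok} = &{ack,ok}  (⊕→&)
            case ack:
              !Str = ?Str
                end self-dual
            case ok:
              ?Str = !Str
                Y self-dual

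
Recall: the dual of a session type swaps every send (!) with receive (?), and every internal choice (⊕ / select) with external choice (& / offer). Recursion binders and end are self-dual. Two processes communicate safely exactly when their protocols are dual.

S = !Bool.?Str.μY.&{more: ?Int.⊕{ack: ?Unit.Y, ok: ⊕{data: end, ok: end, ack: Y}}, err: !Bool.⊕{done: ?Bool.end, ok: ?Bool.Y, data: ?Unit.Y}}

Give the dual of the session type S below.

?Bool.!Str.μY.⊕{more: !Int.&{ack: !Unit.Y, ok: &{data: end, ok: end, ack: Y}}, err: ?Bool.&{done: !Bool.end, ok: !Bool.Y, data: !Unit.Y}}

!Bool ↦ ?Bool
  ?Str ↦ !Str
    μY ↦ μY  (binder kept)
      &{more,err} ↦ ⊕{more,err}  (offer→select)
        • more:
          ?Int ↦ !Int
            ⊕{ack,ok} ↦ &{ack,ok}  (internal→external)
              • ack:
                ?Unit ↦ !Unit
                  Y self-dual
              • ok:
                ⊕{data,ok,ack} ↦ &{data,ok,ack}  (internal→external)
                  • data:
                    end self-dual
                  • ok:
                    end self-dual
                  • ack:
                    Y self-dual
        • err:
          !Bool ↦ ?Bool
            ⊕{done,ok,data} ↦ &{done,ok,data}  (internal→external)
              • done:
                ?Bool ↦ !Bool
                  end self-dual
              • ok:
                ?Bool ↦ !Bool
                  Y self-dual
              • data:
                ?Unit ↦ !Unit
                  Y self-dual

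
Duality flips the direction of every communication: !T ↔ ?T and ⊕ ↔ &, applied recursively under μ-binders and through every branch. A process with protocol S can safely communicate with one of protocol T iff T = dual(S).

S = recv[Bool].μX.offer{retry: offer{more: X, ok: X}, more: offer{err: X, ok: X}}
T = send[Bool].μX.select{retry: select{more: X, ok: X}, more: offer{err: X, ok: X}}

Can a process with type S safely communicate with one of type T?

recv[Bool] | send[Bool]  ok
  μX | μX  ok (μ self-dual)
    offer{retry,more} | select{retry,more}  ok same labels
      • retry:
        offer{more,ok} | select{more,ok}  ok same labels
          • more:
            X | X  ok
          • ok:
            X | X  ok
      • more:
        offer{err,ok} | offer{err,ok}  ✗ choice polarity not flipped — not dual

NO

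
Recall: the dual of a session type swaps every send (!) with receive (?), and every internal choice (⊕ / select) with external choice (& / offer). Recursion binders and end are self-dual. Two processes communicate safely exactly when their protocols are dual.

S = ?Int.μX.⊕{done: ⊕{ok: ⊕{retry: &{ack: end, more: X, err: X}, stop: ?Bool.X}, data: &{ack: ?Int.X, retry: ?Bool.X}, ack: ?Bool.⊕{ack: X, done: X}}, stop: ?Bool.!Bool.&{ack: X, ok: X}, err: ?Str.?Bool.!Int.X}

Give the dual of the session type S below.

!Int.μX.&{done: &{ok: &{retry: ⊕{ack: end, more: X, err: X}, stop: !Bool.X}, data: ⊕{ack: !Int.X, retry: !Bool.X}, ack: !Bool.&{ack: X, done: X}}, stop: !Bool.?Bool.⊕{ack: X, ok: X}, err: !Str.!Bool.?Int.X}

?Int ↦ !Int
  μX ↦ μX  (binder kept)
    ⊕{done,stop,err} ↦ &{done,stop,err}  (select→offer)
      [done]
        ⊕{ok,data,ack} ↦ &{ok,data,ack}  (select→offer)
          [ok]
            ⊕{retry,stop} ↦ &{retry,stop}  (select→offer)
              [retry]
                &{ack,more,err} ↦ ⊕{ack,more,err}  (offer→select)
                  [ack]
                    end ↦ end
                  [more]
                    X ↦ X
                  [err]
                    X ↦ X
              [stop]
                ?Bool ↦ !Bool
                  X ↦ X
          [data]
            &{ack,retry} ↦ ⊕{ack,retry}  (offer→select)
              [ack]
                ?Int ↦ !Int
                  X ↦ X
              [retry]
                ?Bool ↦ !Bool
                  X ↦ X
          [ack]
            ?Bool ↦ !Bool
              ⊕{ack,done} ↦ &{ack,done}  (select→offer)
                [ack]
                  X ↦ X
                [done]
                  X ↦ X
      [stop]
        ?Bool ↦ !Bool
          !Bool ↦ ?Bool
            &{ack,ok} ↦ ⊕{ack,ok}  (offer→select)
              [ack]
                X ↦ X
              [ok]
                X ↦ X
      [err]
        ?Str ↦ !Str
          ?Bool ↦ !Bool
            !Int ↦ ?Int
              X ↦ X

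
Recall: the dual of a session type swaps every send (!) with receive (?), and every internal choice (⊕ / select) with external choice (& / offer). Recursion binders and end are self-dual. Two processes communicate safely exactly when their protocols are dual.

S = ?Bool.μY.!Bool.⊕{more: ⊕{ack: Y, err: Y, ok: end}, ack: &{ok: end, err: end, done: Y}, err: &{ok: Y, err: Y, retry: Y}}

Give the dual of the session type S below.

!Bool.μY.?Bool.&{more: &{ack: Y, err: Y, ok: end}, ack: ⊕{ok: end, err: end, done: Y}, err: ⊕{ok: Y, err: Y, retry: Y}}

?Bool ↦ !Bool
  μY ↦ μY  (binder kept)
    !Bool ↦ ?Bool
      ⊕{more,ack,err} ↦ &{more,ack,err}  (internal→external)
        • more:
          ⊕{ack,err,ok} ↦ &{ack,err,ok}  (internal→external)
            • ack:
              Y self-dual
            • err:
              Y self-dual
            • ok:
              end self-dual
        • ack:
          &{ok,err,done} ↦ ⊕{ok,err,done}  (&→⊕)
            • ok:
              end self-dual
            • err:
              end self-dual
            • done:
              Y self-dual
        • err:
          &{ok,err,retry} ↦ ⊕{ok,err,retry}  (&→⊕)
            • ok:
              Y self-dual
            • err:
              Y self-dual
            • retry:
              Y self-dual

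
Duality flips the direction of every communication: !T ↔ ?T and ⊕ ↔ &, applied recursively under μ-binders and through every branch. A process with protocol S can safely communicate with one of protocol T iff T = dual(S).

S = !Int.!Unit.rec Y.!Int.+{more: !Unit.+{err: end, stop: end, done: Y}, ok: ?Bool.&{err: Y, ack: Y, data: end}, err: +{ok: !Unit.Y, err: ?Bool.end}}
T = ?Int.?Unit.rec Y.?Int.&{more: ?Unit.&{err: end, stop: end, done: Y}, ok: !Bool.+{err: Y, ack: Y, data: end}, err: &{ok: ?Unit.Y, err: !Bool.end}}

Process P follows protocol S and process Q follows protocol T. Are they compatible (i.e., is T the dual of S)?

YES

!Int | ?Int  ok
  !Unit | ?Unit  ok
    rec Y | rec Y  ok (rec unchanged)
      !Int | ?Int  ok
        +{more,ok,err} | &{more,ok,err}  ok label sets agree
          [more]
            !Unit | ?Unit  ok
              +{err,stop,done} | &{err,stop,done}  ok label sets agree
                [err]
                  end | end  ok
                [stop]
                  end | end  ok
                [done]
                  Y | Y  ok
          [ok]
            ?Bool | !Bool  ok
              &{err,ack,data} | +{err,ack,data}  ok label sets agree
                [err]
                  Y | Y  ok
                [ack]
                  Y | Y  ok
                [data]
                  end | end  ok
          [err]
            +{ok,err} | &{ok,err}  ok label sets agree
              [ok]
                !Unit | ?Unit  ok
                  Y | Y  ok
              [err]
                ?Bool | !Bool  ok
                  end | end  ok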